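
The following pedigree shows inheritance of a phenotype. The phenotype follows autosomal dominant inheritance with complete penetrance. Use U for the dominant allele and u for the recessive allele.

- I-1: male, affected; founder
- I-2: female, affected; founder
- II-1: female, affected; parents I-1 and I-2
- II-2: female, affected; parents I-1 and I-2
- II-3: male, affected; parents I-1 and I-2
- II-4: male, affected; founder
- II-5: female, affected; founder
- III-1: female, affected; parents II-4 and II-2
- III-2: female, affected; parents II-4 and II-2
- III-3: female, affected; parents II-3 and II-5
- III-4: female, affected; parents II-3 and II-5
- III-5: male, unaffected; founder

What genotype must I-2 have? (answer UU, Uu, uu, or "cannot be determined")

I-2's phenotype allows UU or Uu, and no parent or child forces a single allele at both positions; consistent genotype assignments exist with I-2 as UU or Uu.

cannot be determined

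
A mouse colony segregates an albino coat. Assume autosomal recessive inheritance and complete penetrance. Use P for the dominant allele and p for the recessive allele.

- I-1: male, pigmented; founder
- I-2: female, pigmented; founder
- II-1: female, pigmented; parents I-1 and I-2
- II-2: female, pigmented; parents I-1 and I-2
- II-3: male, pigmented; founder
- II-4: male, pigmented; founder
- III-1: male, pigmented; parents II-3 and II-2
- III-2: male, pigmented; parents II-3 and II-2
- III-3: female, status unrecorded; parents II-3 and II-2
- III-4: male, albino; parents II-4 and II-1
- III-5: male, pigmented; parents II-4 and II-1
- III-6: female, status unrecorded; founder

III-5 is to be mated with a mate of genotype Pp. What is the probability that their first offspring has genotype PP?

II-4 is pigmented so carries P and passed p to III-4 (pp), so II-4 is Pp.
II-1 is pigmented so carries P and passed p to III-4 (pp), so II-1 is Pp.
III-5 is a pigmented offspring of II-4 (Pp) × II-1 (Pp), whose cross gives 1/4 PP : 1/2 Pp : 1/4 pp; conditioning on being pigmented, III-5 is PP with probability 1/3, Pp with probability 2/3.
Summing over parental genotype combinations, P(offspring has genotype PP) = 1/3·1/2 + 2/3·1/4 = 1/3.

1/3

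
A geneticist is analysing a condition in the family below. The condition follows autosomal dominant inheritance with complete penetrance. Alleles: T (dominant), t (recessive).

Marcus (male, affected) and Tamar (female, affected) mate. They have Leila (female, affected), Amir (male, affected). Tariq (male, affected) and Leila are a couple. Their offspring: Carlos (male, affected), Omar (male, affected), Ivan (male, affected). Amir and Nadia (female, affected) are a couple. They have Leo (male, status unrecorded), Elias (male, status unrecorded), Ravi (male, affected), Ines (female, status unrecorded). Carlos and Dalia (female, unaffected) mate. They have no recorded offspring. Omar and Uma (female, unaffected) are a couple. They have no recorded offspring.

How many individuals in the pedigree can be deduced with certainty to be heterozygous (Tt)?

0

No individual's genotype is forced to Tt by the pedigree, so the count is 0.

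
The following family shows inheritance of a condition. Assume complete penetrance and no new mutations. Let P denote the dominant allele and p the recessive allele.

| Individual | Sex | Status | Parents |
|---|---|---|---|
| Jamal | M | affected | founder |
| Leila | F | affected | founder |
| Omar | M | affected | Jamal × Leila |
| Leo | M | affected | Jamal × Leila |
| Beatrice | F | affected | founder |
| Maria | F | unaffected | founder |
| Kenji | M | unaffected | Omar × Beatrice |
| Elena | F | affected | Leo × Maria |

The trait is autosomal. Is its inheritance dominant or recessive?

dominant

Omar and Beatrice are both affected yet have an unaffected child Kenji. Under a recessive model two affected parents are homozygous and every child would be affected, so the trait cannot be recessive.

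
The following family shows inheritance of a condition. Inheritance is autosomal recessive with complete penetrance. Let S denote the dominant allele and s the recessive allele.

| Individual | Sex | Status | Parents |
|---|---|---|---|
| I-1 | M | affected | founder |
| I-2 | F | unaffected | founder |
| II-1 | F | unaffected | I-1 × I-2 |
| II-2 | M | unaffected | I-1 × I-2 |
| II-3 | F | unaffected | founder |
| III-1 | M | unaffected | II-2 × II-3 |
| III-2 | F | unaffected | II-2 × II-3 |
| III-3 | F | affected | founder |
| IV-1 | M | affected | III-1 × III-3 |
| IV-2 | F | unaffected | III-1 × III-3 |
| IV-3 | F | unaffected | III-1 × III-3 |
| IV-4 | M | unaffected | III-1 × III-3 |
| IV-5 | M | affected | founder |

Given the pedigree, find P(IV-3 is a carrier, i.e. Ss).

IV-3 is unaffected so carries S and received s from III-3 (ss), so IV-3 is Ss, giving P(Ss) = 1.

1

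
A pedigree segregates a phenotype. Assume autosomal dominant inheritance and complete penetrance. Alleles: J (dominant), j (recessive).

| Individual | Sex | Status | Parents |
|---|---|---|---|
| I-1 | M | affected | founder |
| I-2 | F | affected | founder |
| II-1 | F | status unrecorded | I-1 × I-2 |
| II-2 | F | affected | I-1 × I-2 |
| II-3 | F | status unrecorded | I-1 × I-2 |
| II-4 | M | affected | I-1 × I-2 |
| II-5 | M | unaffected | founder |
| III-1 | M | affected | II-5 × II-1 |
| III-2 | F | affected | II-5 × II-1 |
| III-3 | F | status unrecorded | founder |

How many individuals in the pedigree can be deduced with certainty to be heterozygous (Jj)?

2

Obligate heterozygotes: III-1 is affected so carries J and received j from II-5 (jj), so III-1 is Jj; III-2 is affected so carries J and received j from II-5 (jj), so III-2 is Jj.
Every other individual is either homozygous by phenotype or has at least one consistent homozygous assignment, so the count is 2.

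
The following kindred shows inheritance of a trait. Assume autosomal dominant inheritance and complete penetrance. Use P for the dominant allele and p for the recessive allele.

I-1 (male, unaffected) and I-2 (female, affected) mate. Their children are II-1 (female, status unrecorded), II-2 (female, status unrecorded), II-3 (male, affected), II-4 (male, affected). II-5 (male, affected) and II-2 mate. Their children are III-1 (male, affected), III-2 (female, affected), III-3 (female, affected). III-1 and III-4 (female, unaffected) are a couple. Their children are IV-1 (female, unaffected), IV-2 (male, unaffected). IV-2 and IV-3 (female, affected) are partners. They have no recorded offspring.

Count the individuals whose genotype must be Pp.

Obligate heterozygotes: II-3 is affected so carries P and received p from I-1 (pp), so II-3 is Pp; II-4 is affected so carries P and received p from I-1 (pp), so II-4 is Pp; III-1 is affected so carries P and passed p to IV-1 (pp), so III-1 is Pp.
Every other individual is either homozygous by phenotype or has at least one consistent homozygous assignment, so the count is 3.

3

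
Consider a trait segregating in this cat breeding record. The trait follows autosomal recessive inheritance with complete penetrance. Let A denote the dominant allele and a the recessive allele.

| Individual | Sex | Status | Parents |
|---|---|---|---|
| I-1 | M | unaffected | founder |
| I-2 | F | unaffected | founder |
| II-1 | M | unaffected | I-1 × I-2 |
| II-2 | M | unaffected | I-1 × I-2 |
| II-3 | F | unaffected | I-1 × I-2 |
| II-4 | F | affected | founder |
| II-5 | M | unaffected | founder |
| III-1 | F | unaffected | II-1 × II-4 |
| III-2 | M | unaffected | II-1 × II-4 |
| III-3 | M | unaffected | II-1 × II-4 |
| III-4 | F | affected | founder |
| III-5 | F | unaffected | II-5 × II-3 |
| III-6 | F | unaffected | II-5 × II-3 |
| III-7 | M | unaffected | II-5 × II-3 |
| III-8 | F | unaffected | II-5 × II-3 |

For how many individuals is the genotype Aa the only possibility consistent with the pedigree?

Obligate heterozygotes: III-1 is unaffected so carries A and received a from II-4 (aa), so III-1 is Aa; III-2 is unaffected so carries A and received a from II-4 (aa), so III-2 is Aa; III-3 is unaffected so carries A and received a from II-4 (aa), so III-3 is Aa.
Every other individual is either homozygous by phenotype or has at least one consistent homozygous assignment, so the count is 3.

3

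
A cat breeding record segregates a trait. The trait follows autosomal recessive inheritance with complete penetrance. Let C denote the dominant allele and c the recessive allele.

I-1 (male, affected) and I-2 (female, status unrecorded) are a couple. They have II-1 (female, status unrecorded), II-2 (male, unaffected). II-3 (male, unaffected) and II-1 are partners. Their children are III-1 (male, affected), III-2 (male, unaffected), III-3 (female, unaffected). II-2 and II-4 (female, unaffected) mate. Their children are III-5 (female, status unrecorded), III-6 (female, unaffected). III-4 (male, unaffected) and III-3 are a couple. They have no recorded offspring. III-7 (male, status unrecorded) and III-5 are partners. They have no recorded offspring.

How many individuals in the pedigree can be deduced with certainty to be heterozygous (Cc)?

2

Obligate heterozygotes: II-2 is unaffected so carries C and received c from I-1 (cc), so II-2 is Cc; II-3 is unaffected so carries C and passed c to III-1 (cc), so II-3 is Cc.
Every other individual is either homozygous by phenotype or has at least one consistent homozygous assignment, so the count is 2.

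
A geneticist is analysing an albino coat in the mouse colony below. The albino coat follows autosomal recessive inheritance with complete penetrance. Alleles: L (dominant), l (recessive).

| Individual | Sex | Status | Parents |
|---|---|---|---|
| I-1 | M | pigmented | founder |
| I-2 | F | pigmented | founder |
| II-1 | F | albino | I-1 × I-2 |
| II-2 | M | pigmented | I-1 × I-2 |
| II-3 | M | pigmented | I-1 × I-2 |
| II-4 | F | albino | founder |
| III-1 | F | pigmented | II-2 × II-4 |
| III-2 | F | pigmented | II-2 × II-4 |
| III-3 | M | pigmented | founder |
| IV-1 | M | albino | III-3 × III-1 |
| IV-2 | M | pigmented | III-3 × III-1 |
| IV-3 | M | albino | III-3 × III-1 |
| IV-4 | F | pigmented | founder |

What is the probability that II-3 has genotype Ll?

I-1 is pigmented so carries L and passed l to II-1 (ll), so I-1 is Ll.
I-2 is pigmented so carries L and passed l to II-1 (ll), so I-2 is Ll.
Their cross gives offspring ratios 1/4 LL : 1/2 Ll : 1/4 ll. Conditioning on II-3 being pigmented, P(Ll) = 1/2 / 3/4 = 2/3.

2/3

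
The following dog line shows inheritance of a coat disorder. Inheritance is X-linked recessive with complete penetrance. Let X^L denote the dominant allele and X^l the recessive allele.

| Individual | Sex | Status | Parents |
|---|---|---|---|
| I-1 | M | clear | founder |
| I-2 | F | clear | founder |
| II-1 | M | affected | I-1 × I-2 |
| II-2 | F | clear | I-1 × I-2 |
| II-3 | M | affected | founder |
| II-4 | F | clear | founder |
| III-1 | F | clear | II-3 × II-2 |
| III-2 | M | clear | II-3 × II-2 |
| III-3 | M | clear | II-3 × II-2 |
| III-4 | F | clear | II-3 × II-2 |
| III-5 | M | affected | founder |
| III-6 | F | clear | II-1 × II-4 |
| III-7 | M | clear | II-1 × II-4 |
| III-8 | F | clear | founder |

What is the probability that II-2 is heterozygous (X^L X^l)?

I-1 is clear, so I-1 is X^L Y.
I-2 is clear so carries L and passed l to II-1 (X^l Y), so I-2 is X^L X^l.
Their cross gives offspring ratios 1/2 X^L X^L : 1/2 X^L X^l. Conditioning on II-2 being clear, P(X^L X^l) = 1/2 / 1 = 1/2 before taking II-2's own offspring into account.
II-3 is affected, so II-3 is X^l Y.
Now use II-2's offspring. Probability of each recorded status — clear daughter III-1: 1/2 if II-2 is X^L X^l, 1 if X^L X^L; clear son III-2: 1/2 if II-2 is X^L X^l, 1 if X^L X^L; clear son III-3: 1/2 if II-2 is X^L X^l, 1 if X^L X^L; clear daughter III-4: 1/2 if II-2 is X^L X^l, 1 if X^L X^L.
Bayes: P(X^L X^l) = 1/2·1/16 / (1/2·1/16 + 1/2·1) = 1/17.

1/17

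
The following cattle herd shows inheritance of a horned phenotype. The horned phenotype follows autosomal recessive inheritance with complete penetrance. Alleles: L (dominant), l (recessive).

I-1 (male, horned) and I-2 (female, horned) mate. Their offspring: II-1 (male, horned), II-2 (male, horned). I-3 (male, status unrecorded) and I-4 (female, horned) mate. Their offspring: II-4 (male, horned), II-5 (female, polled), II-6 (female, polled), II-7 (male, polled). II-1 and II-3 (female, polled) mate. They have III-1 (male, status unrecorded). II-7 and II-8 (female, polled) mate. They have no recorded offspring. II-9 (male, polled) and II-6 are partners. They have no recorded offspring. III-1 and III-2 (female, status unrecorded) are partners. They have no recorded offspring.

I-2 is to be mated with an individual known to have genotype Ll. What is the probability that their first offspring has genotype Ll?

1/2

I-2 is horned, so I-2 is ll.
The cross gives 1/2 Ll : 1/2 ll, so P(offspring has genotype Ll) = 1/2.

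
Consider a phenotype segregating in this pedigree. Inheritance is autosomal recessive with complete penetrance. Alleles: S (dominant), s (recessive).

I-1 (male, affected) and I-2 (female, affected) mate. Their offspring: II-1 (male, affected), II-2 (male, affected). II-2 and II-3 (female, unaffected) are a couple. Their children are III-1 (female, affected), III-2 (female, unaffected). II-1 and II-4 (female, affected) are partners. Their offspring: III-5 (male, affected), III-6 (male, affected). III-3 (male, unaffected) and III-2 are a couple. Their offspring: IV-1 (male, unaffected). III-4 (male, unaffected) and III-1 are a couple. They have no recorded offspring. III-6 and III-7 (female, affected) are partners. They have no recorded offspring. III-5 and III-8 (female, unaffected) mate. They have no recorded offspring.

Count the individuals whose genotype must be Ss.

2

Obligate heterozygotes: II-3 is unaffected so carries S and passed s to III-1 (ss), so II-3 is Ss; III-2 is unaffected so carries S and received s from II-2 (ss), so III-2 is Ss.
Every other individual is either homozygous by phenotype or has at least one consistent homozygous assignment, so the count is 2.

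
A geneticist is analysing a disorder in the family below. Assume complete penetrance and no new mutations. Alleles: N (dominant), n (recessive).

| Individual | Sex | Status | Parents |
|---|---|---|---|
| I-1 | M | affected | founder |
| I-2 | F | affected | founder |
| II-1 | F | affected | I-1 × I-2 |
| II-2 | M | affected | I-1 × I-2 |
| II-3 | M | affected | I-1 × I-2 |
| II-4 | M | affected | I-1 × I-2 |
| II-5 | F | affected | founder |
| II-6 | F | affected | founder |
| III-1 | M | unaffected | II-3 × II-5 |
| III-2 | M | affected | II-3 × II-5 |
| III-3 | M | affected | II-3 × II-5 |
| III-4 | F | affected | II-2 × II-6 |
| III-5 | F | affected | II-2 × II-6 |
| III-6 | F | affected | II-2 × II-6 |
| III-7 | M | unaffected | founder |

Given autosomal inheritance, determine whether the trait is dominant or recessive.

II-3 and II-5 are both affected yet have an unaffected child III-1. Under a recessive model two affected parents are homozygous and every child would be affected, so the trait cannot be recessive.

dominant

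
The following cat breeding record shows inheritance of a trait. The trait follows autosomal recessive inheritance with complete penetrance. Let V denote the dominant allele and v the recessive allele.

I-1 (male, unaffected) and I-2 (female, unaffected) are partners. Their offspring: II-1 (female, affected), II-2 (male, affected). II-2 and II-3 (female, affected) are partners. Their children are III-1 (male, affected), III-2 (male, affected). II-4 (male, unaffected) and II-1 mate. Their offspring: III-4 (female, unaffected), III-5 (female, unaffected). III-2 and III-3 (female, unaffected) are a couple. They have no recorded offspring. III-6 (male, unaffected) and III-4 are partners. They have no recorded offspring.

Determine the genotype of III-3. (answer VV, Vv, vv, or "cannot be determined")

III-3's phenotype allows VV or Vv, and no parent or child forces a single allele at both positions; consistent genotype assignments exist with III-3 as VV or Vv.

cannot be determined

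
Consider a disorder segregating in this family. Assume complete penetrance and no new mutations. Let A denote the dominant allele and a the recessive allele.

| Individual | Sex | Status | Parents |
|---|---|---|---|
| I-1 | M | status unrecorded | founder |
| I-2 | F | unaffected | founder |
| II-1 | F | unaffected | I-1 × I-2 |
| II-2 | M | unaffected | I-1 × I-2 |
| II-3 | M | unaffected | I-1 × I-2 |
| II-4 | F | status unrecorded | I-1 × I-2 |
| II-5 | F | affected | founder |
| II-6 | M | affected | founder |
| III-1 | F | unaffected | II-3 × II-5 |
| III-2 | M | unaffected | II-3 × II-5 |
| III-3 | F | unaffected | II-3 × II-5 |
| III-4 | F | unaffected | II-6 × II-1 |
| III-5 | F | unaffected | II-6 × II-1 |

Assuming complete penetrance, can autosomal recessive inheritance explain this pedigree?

Yes

A consistent assignment under autosomal recessive exists: I-1 AA, I-2 AA, II-1 AA, II-2 AA, II-3 AA, II-4 AA, II-5 aa, II-6 aa, III-1 Aa, III-2 Aa, III-3 Aa, III-4 Aa, III-5 Aa.
In this assignment every recorded phenotype matches its genotype and every non-founder's genotype is obtainable from its parents' genotypes, so the pedigree is consistent.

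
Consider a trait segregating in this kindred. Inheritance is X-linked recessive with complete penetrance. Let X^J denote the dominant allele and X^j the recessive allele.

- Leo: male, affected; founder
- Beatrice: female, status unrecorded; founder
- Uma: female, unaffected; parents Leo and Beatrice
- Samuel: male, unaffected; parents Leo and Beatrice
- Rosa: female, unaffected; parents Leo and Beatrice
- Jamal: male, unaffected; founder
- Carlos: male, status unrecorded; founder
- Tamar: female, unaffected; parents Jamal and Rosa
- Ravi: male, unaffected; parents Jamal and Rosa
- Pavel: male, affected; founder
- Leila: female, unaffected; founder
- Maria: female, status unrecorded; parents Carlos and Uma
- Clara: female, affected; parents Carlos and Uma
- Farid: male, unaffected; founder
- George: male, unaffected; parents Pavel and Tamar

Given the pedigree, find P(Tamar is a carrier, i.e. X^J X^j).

1/3

Jamal is unaffected, so Jamal is X^J Y.
Rosa is unaffected so carries J and received j from Leo (X^j Y), so Rosa is X^J X^j.
Their cross gives offspring ratios 1/2 X^J X^J : 1/2 X^J X^j. Conditioning on Tamar being unaffected, P(X^J X^j) = 1/2 / 1 = 1/2 before taking Tamar's own offspring into account.
Pavel is affected, so Pavel is X^j Y.
Now use Tamar's offspring. Probability of each recorded status — unaffected son George: 1/2 if Tamar is X^J X^j, 1 if X^J X^J.
Bayes: P(X^J X^j) = 1/2·1/2 / (1/2·1/2 + 1/2·1) = 1/3.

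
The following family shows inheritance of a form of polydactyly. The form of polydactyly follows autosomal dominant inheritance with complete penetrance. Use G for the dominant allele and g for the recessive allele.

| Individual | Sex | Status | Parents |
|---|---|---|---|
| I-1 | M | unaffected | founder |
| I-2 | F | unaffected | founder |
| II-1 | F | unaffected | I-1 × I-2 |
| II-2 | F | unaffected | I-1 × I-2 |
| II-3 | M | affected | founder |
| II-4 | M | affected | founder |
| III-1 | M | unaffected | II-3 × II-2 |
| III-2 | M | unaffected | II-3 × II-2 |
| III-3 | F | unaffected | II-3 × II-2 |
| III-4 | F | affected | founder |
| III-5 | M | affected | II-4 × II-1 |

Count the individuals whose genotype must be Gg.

Obligate heterozygotes: II-3 is affected so carries G and passed g to III-1 (gg), so II-3 is Gg; III-5 is affected so carries G and received g from II-1 (gg), so III-5 is Gg.
Every other individual is either homozygous by phenotype or has at least one consistent homozygous assignment, so the count is 2.

2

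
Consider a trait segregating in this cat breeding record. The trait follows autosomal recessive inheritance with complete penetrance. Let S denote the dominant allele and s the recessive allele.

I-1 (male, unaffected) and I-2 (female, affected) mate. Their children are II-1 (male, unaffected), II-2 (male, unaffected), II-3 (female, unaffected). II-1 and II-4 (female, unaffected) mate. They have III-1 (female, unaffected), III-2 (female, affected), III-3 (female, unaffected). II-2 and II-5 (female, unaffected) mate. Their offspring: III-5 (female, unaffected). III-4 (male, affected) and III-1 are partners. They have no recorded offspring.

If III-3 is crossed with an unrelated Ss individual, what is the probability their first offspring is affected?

1/6

II-1 is unaffected so carries S and received s from I-2 (ss), so II-1 is Ss.
II-4 is unaffected so carries S and passed s to III-2 (ss), so II-4 is Ss.
III-3 is an unaffected offspring of II-1 (Ss) × II-4 (Ss), whose cross gives 1/4 SS : 1/2 Ss : 1/4 ss; conditioning on being unaffected, III-3 is SS with probability 1/3, Ss with probability 2/3.
Summing over parental genotype combinations, P(offspring is affected) = 2/3·1/4 = 1/6.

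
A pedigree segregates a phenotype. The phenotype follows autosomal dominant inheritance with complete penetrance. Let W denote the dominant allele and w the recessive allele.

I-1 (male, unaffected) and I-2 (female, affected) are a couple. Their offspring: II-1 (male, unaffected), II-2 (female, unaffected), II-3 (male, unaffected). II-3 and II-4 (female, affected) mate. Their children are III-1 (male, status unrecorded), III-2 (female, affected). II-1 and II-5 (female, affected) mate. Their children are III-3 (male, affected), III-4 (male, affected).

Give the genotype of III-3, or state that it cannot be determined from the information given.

Ww

From phenotype alone, III-3 is WW or Ww.
III-3 is affected so carries W and received w from II-1 (ww), so III-3 is Ww.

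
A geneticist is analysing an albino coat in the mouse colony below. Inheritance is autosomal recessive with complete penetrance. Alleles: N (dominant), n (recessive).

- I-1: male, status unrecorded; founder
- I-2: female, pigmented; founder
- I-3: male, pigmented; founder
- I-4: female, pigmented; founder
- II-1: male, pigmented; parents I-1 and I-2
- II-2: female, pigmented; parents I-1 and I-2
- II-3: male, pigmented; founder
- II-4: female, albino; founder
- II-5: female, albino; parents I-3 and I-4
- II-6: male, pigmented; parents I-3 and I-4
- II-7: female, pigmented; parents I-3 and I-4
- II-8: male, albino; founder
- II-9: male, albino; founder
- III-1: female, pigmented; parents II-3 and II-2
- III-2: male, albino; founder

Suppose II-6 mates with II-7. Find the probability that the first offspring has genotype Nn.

4/9

I-3 is pigmented so carries N and passed n to II-5 (nn), so I-3 is Nn.
I-4 is pigmented so carries N and passed n to II-5 (nn), so I-4 is Nn.
II-6 is a pigmented offspring of I-3 (Nn) × I-4 (Nn), whose cross gives 1/4 NN : 1/2 Nn : 1/4 nn; conditioning on being pigmented, II-6 is NN with probability 1/3, Nn with probability 2/3.
II-7 is a pigmented offspring of I-3 (Nn) × I-4 (Nn), whose cross gives 1/4 NN : 1/2 Nn : 1/4 nn; conditioning on being pigmented, II-7 is NN with probability 1/3, Nn with probability 2/3.
Summing over parental genotype combinations, P(offspring has genotype Nn) = 2/9·1/2 + 2/9·1/2 + 4/9·1/2 = 4/9.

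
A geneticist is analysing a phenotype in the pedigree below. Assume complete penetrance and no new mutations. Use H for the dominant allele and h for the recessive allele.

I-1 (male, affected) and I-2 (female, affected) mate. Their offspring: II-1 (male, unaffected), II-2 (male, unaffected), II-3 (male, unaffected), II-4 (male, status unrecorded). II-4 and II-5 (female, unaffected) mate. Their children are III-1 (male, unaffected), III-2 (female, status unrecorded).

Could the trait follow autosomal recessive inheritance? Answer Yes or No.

Under autosomal recessive, II-1 (unaffected, male) cannot arise from I-1 (affected) × I-2 (affected).

No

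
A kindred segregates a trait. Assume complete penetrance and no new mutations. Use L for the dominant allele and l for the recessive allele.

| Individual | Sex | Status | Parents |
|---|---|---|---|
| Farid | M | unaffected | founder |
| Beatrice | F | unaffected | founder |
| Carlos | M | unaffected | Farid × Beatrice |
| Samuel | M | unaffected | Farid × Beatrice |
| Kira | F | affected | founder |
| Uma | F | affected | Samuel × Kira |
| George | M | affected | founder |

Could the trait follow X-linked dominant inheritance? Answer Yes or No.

Yes

A consistent assignment under X-linked dominant exists: Farid X^l Y, Beatrice X^l X^l, Carlos X^l Y, Samuel X^l Y, Kira X^L X^L, Uma X^L X^l, George X^L Y.
In this assignment every recorded phenotype matches its genotype and every non-founder's genotype is obtainable from its parents' genotypes, so the pedigree is consistent.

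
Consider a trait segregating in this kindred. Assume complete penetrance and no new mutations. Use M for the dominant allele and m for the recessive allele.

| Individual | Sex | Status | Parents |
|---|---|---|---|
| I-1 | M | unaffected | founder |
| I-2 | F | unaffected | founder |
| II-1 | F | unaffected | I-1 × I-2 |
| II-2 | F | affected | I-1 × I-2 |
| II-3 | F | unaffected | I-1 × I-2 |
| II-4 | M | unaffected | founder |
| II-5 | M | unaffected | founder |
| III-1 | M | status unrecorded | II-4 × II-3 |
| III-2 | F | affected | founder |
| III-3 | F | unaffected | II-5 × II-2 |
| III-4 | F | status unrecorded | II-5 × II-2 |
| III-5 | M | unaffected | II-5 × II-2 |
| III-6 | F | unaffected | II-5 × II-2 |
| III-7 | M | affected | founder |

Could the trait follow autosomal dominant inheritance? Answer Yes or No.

Under autosomal dominant, II-2 (affected, female) cannot arise from I-1 (unaffected) × I-2 (unaffected).

No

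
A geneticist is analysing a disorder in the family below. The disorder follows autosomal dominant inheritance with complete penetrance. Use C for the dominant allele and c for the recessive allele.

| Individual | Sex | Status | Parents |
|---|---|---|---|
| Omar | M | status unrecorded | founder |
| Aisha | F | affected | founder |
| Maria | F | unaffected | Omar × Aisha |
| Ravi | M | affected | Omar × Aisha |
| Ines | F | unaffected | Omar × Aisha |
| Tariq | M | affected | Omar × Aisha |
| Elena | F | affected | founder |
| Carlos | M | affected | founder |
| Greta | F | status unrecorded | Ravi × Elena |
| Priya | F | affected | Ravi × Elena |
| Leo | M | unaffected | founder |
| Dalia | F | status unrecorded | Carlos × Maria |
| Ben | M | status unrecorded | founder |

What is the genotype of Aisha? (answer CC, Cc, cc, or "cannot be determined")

Cc

From phenotype alone, Aisha is CC or Cc.
Aisha is affected so carries C and passed c to Maria (cc), so Aisha is Cc.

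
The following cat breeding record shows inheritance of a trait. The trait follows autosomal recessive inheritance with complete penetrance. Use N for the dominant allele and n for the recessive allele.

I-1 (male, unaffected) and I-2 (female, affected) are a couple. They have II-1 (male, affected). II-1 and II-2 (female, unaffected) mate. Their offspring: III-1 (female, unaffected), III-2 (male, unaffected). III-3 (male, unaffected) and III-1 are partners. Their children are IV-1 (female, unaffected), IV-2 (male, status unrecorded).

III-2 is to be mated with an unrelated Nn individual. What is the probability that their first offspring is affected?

III-2 is unaffected so carries N and received n from II-1 (nn), so III-2 is Nn.
The cross gives 1/4 NN : 1/2 Nn : 1/4 nn, so P(offspring is affected) = 1/4.

1/4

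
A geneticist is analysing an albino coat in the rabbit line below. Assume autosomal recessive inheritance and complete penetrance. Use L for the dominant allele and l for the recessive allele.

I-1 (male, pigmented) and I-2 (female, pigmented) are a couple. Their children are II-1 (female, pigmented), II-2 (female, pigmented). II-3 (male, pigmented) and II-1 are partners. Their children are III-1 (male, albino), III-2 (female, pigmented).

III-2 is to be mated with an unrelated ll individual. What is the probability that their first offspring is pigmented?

2/3

II-3 is pigmented so carries L and passed l to III-1 (ll), so II-3 is Ll.
II-1 is pigmented so carries L and passed l to III-1 (ll), so II-1 is Ll.
III-2 is a pigmented offspring of II-3 (Ll) × II-1 (Ll), whose cross gives 1/4 LL : 1/2 Ll : 1/4 ll; conditioning on being pigmented, III-2 is LL with probability 1/3, Ll with probability 2/3.
Summing over parental genotype combinations, P(offspring is pigmented) = 1/3·1 + 2/3·1/2 = 2/3.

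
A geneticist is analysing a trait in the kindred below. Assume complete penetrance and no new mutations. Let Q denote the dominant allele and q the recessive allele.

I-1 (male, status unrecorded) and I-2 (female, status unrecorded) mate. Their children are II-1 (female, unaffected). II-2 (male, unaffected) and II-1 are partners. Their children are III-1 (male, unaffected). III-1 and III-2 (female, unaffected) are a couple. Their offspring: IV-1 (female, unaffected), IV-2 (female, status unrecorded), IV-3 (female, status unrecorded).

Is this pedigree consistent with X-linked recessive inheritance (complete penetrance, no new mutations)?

Yes

A consistent assignment under X-linked recessive exists: I-1 X^Q Y, I-2 X^Q X^Q, II-1 X^Q X^Q, II-2 X^Q Y, III-1 X^Q Y, III-2 X^Q X^Q, IV-1 X^Q X^Q, IV-2 X^Q X^Q, IV-3 X^Q X^Q.
In this assignment every recorded phenotype matches its genotype and every non-founder's genotype is obtainable from its parents' genotypes, so the pedigree is consistent.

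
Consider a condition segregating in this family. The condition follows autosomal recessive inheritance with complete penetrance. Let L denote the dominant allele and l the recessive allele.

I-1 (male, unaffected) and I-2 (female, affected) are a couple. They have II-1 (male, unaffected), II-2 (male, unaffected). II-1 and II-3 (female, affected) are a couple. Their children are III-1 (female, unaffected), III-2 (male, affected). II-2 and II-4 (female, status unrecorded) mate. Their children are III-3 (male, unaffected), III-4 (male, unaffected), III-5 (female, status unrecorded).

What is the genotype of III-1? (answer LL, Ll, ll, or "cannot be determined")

From phenotype alone, III-1 is LL or Ll.
III-1 is unaffected so carries L and received l from II-3 (ll), so III-1 is Ll.

Ll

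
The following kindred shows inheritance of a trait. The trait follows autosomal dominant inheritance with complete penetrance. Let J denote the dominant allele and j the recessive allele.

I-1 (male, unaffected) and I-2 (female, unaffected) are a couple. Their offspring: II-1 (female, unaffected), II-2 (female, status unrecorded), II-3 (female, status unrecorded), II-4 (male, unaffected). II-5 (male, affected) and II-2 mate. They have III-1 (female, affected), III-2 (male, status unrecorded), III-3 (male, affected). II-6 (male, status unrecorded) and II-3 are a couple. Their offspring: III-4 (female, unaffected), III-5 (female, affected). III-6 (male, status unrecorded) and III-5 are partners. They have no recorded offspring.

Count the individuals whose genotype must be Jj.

Obligate heterozygotes: II-6 passed J to III-5 (Jj, whose j came from II-3) and passed j to III-4 (jj), so II-6 is Jj; III-1 is affected so carries J and received j from II-2 (jj), so III-1 is Jj; III-3 is affected so carries J and received j from II-2 (jj), so III-3 is Jj; III-5 is affected so carries J and received j from II-3 (jj), so III-5 is Jj.
Every other individual is either homozygous by phenotype or has at least one consistent homozygous assignment, so the count is 4.

4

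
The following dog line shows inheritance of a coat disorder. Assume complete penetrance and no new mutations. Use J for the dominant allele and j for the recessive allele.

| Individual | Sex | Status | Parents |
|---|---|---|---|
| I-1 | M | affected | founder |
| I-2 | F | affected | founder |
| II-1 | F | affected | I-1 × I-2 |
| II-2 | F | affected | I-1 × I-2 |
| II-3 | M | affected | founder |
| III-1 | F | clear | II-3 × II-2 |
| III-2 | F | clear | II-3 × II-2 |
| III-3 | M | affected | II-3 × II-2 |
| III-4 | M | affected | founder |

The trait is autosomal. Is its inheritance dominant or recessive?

dominant

II-3 and II-2 are both affected yet have a clear child III-1. Under a recessive model two affected parents are homozygous and every child would be affected, so the trait cannot be recessive.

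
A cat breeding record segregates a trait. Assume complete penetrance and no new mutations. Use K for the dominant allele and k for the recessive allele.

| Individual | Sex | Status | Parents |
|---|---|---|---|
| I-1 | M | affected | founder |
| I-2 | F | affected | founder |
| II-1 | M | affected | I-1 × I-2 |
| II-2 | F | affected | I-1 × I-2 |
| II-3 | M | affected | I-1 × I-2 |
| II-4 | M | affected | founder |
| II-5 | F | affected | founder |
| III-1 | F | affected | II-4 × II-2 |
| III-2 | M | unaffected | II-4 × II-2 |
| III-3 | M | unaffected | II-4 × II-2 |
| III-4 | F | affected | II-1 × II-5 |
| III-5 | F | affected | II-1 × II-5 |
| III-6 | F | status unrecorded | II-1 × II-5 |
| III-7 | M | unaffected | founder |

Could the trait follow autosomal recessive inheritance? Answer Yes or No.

Under autosomal recessive, III-2 (unaffected, male) cannot arise from II-4 (affected) × II-2 (affected).

No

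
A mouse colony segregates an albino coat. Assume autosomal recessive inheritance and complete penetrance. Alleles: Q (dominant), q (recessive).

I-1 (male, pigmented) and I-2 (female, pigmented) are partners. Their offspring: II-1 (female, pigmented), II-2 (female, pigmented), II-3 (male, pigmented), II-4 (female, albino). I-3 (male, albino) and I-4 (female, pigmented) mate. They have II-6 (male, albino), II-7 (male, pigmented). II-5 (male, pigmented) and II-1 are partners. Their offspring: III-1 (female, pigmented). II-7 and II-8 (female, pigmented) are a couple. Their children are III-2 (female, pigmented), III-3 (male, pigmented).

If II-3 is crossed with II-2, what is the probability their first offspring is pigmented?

I-1 is pigmented so carries Q and passed q to II-4 (qq), so I-1 is Qq.
I-2 is pigmented so carries Q and passed q to II-4 (qq), so I-2 is Qq.
II-3 is a pigmented offspring of I-1 (Qq) × I-2 (Qq), whose cross gives 1/4 QQ : 1/2 Qq : 1/4 qq; conditioning on being pigmented, II-3 is QQ with probability 1/3, Qq with probability 2/3.
II-2 is a pigmented offspring of I-1 (Qq) × I-2 (Qq), whose cross gives 1/4 QQ : 1/2 Qq : 1/4 qq; conditioning on being pigmented, II-2 is QQ with probability 1/3, Qq with probability 2/3.
Summing over parental genotype combinations, P(offspring is pigmented) = 1/9·1 + 2/9·1 + 2/9·1 + 4/9·3/4 = 8/9.

8/9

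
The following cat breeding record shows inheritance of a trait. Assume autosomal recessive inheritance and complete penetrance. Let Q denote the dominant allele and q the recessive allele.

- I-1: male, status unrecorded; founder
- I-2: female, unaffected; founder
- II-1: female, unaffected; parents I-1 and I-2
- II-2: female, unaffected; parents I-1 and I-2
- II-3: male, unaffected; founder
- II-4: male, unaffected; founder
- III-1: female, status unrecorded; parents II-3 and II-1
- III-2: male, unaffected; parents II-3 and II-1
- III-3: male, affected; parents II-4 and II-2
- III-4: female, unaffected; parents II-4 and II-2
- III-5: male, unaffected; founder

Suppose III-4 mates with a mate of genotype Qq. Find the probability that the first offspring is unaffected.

5/6

II-4 is unaffected so carries Q and passed q to III-3 (qq), so II-4 is Qq.
II-2 is unaffected so carries Q and passed q to III-3 (qq), so II-2 is Qq.
III-4 is an unaffected offspring of II-4 (Qq) × II-2 (Qq), whose cross gives 1/4 QQ : 1/2 Qq : 1/4 qq; conditioning on being unaffected, III-4 is QQ with probability 1/3, Qq with probability 2/3.
Summing over parental genotype combinations, P(offspring is unaffected) = 1/3·1 + 2/3·3/4 = 5/6.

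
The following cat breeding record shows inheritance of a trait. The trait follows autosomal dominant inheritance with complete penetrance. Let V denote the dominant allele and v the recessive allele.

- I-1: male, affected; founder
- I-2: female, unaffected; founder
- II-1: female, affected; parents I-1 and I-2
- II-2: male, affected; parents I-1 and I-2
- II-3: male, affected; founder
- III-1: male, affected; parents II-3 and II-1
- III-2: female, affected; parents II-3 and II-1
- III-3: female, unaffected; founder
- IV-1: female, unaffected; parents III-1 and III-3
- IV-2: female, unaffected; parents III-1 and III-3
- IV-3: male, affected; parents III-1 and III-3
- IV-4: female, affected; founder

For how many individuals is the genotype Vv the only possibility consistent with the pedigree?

Obligate heterozygotes: II-1 is affected so carries V and received v from I-2 (vv), so II-1 is Vv; II-2 is affected so carries V and received v from I-2 (vv), so II-2 is Vv; III-1 is affected so carries V and passed v to IV-1 (vv), so III-1 is Vv; IV-3 is affected so carries V and received v from III-3 (vv), so IV-3 is Vv.
Every other individual is either homozygous by phenotype or has at least one consistent homozygous assignment, so the count is 4.

4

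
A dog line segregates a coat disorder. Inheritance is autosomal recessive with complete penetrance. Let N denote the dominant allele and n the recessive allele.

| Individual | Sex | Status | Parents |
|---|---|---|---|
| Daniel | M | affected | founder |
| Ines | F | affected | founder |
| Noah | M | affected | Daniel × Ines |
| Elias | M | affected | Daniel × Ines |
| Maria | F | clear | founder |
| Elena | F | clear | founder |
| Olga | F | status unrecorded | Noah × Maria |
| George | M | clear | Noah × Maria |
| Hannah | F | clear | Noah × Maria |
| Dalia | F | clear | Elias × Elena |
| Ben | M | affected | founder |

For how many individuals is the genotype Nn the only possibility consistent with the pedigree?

3

Obligate heterozygotes: George is clear so carries N and received n from Noah (nn), so George is Nn; Hannah is clear so carries N and received n from Noah (nn), so Hannah is Nn; Dalia is clear so carries N and received n from Elias (nn), so Dalia is Nn.
Every other individual is either homozygous by phenotype or has at least one consistent homozygous assignment, so the count is 3.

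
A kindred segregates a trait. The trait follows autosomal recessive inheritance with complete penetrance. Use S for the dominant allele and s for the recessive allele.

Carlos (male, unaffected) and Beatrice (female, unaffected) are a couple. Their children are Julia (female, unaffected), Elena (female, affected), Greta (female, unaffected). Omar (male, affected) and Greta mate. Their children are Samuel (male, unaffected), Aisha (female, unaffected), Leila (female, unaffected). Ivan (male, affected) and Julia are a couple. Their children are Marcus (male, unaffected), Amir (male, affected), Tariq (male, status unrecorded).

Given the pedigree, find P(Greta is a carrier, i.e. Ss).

Carlos is unaffected so carries S and passed s to Elena (ss), so Carlos is Ss.
Beatrice is unaffected so carries S and passed s to Elena (ss), so Beatrice is Ss.
Their cross gives offspring ratios 1/4 SS : 1/2 Ss : 1/4 ss. Conditioning on Greta being unaffected, P(Ss) = 1/2 / 3/4 = 2/3 before taking Greta's own offspring into account.
Omar is affected, so Omar is ss.
Now use Greta's offspring. Probability of each recorded status — unaffected son Samuel: 1/2 if Greta is Ss, 1 if SS; unaffected daughter Aisha: 1/2 if Greta is Ss, 1 if SS; unaffected daughter Leila: 1/2 if Greta is Ss, 1 if SS.
Bayes: P(Ss) = 2/3·1/8 / (2/3·1/8 + 1/3·1) = 1/5.

1/5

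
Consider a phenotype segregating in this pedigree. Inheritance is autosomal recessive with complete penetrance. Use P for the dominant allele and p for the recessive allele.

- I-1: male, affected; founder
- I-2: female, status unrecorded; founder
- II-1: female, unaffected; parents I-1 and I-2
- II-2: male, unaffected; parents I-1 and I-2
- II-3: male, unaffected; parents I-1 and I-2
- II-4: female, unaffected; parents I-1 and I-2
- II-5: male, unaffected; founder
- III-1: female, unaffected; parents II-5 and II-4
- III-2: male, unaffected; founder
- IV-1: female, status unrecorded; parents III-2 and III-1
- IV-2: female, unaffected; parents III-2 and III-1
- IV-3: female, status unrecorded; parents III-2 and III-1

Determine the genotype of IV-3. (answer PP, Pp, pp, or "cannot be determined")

IV-3's phenotype is unrecorded, and no parent or child forces a single allele at both positions; consistent genotype assignments exist with IV-3 as PP or Pp or pp.

cannot be determined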